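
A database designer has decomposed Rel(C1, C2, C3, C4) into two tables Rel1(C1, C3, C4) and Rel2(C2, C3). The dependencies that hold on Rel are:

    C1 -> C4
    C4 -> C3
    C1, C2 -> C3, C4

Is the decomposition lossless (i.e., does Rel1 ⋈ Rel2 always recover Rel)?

Common attributes: Rel1 ∩ Rel2 = {C3}.
No dependency enlarges {C3}, so (C3)⁺ = {C3}.
The closure contains neither all of Rel1 = {C1, C3, C4} nor all of Rel2 = {C2, C3}, so the common attributes are not a superkey of either fragment. The join is lossy.

No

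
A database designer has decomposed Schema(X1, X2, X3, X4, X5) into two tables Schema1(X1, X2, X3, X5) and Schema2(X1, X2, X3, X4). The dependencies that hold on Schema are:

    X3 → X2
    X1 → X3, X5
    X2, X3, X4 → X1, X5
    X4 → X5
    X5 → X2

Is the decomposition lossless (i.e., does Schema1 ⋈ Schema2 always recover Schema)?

Yes

Common attributes: Schema1 ∩ Schema2 = {X1, X2, X3}.
Closure of {X1, X2, X3}: X1 → X3, X5 applies, adding X5. So (X1, X2, X3)⁺ = {X1, X2, X3, X5}.
This closure contains every attribute of Schema1, so Schema1 ∩ Schema2 → Schema1. The join is lossless.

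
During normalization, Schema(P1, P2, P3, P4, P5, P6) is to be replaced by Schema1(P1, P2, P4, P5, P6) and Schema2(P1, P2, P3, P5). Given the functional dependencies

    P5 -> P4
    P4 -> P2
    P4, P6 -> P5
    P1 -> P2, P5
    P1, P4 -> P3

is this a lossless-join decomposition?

Yes

Common attributes: Schema1 ∩ Schema2 = {P1, P2, P5}.
Closure of {P1, P2, P5}: P5 → P4 applies, adding P4; P1, P4 → P3 applies, adding P3. So (P1, P2, P5)⁺ = {P1, P2, P3, P4, P5}.
This closure contains every attribute of Schema2, so Schema1 ∩ Schema2 → Schema2. The join is lossless.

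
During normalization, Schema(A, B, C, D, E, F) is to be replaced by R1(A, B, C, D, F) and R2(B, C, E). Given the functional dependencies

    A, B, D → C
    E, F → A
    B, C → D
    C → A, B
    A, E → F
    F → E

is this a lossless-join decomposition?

Common attributes: R1 ∩ R2 = {B, C}.
Closure of {B, C}: B, C → D applies, adding D; C → A, B applies, adding A. So (B, C)⁺ = {A, B, C, D}.
The closure contains neither all of R1 = {A, B, C, D, F} nor all of R2 = {B, C, E}, so the common attributes are not a superkey of either fragment. The join is lossy.

No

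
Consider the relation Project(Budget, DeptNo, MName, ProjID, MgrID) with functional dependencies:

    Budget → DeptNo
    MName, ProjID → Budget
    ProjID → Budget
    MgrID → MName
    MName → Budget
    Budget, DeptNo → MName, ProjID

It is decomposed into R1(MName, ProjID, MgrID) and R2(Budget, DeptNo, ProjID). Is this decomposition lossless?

Yes

Common attributes: R1 ∩ R2 = {ProjID}.
Closure of {ProjID}: ProjID → Budget applies, adding Budget; Budget → DeptNo applies, adding DeptNo; Budget, DeptNo → MName, ProjID applies, adding MName. So (ProjID)⁺ = {Budget, DeptNo, MName, ProjID}.
This closure contains every attribute of R2, so R1 ∩ R2 → R2. The join is lossless.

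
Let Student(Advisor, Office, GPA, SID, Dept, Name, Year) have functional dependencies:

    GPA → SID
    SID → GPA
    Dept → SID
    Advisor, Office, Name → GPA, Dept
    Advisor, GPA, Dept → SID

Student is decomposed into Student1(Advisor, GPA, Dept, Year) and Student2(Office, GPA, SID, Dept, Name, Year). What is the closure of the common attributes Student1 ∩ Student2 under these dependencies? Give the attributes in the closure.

Student1 ∩ Student2 = {GPA, Dept, Year}.
GPA → SID applies, adding SID
Closure: {GPA, SID, Dept, Year}.

GPA, SID, Dept, Year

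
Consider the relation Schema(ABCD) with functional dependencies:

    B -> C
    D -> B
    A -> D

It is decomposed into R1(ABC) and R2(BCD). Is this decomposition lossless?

No

Common attributes: R1 ∩ R2 = {BC}.
No dependency enlarges {BC}, so (BC)⁺ = {BC}.
The closure contains neither all of R1 = {ABC} nor all of R2 = {BCD}, so the common attributes are not a superkey of either fragment. The join is lossy.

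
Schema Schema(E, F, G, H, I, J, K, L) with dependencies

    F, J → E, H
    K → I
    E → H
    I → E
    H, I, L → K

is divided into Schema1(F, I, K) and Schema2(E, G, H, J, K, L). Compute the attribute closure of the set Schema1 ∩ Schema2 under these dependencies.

E, H, I, K

Schema1 ∩ Schema2 = {K}.
K → I applies, adding I
I → E applies, adding E
E → H applies, adding H
Closure: {E, H, I, K}.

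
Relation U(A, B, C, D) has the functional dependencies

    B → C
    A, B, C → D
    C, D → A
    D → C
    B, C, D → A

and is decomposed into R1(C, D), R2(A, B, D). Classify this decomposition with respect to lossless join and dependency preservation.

Lossless test: (D)⁺ = {A, C, D}, which contains all of one fragment — lossless.
Dependency preservation: the restricted closure of {B} across the fragments never reaches {C}, so B → C cannot be enforced without a join — not preserved.

lossless but not dependency-preserving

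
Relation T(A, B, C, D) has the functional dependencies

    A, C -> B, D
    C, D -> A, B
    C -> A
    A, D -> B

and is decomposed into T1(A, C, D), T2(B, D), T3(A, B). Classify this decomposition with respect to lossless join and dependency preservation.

lossy and not dependency-preserving

Lossless test (chase): applying each FD to every pair of rows produces no changes in the tableau, so no row becomes fully distinguished — the join is lossy.
Dependency preservation: the restricted closure of {A, C} across the fragments never reaches {B, D}, so A, C → B, D cannot be enforced without a join — not preserved.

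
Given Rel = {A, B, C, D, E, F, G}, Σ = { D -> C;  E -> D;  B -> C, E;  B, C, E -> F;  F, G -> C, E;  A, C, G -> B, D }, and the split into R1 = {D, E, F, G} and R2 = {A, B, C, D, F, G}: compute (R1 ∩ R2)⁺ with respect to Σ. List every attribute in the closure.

R1 ∩ R2 = {D, F, G}.
D → C applies, adding C
F, G → C, E applies, adding E
Closure: {C, D, E, F, G}.

C, D, E, F, G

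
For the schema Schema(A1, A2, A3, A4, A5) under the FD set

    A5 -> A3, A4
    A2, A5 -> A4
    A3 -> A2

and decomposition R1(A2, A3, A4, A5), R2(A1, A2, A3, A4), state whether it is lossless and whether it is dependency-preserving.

Lossless test: (A2, A3, A4)⁺ = {A2, A3, A4}, which is a superkey of neither fragment — lossy.
Dependency preservation: every FD's attributes lie within a single fragment, so each can be enforced locally — preserved.

lossy but dependency-preserving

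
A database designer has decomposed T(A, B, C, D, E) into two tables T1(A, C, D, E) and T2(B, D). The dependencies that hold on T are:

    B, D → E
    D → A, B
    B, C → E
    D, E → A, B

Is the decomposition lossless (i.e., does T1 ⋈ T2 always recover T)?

Common attributes: T1 ∩ T2 = {D}.
Closure of {D}: D → A, B applies, adding A, B; B, D → E applies, adding E. So (D)⁺ = {A, B, D, E}.
This closure contains every attribute of T2, so T1 ∩ T2 → T2. The join is lossless.

Yes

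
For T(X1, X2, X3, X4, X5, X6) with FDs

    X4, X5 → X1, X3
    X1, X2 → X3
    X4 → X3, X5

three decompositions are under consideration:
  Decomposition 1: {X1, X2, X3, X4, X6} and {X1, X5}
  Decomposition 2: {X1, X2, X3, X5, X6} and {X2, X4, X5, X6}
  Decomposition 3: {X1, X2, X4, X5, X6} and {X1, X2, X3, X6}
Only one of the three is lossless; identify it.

Decomposition 1: common = {X1}, closure = {X1} → lossy.
Decomposition 2: common = {X2, X5, X6}, closure = {X2, X5, X6} → lossy.
Decomposition 3: common = {X1, X2, X6}, closure = {X1, X2, X3, X6} → lossless.

Decomposition 3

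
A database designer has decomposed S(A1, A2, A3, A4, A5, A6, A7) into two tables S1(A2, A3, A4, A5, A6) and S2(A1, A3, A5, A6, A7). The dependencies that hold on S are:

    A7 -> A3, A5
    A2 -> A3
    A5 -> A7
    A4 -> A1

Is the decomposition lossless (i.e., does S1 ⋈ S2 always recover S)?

No

Common attributes: S1 ∩ S2 = {A3, A5, A6}.
Closure of {A3, A5, A6}: A5 → A7 applies, adding A7. So (A3, A5, A6)⁺ = {A3, A5, A6, A7}.
The closure contains neither all of S1 = {A2, A3, A4, A5, A6} nor all of S2 = {A1, A3, A5, A6, A7}, so the common attributes are not a superkey of either fragment. The join is lossy.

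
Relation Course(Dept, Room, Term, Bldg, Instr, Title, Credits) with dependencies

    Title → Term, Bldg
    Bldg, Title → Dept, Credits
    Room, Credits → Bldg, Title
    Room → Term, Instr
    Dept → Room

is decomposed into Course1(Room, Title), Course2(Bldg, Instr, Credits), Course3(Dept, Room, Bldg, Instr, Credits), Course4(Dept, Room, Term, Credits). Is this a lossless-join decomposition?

No

Chase test. Columns are Dept, Room, Term, Bldg, Instr, Title, Credits; row i has aⱼ where attribute j ∈ Coursei, else bᵢⱼ.
Initial tableau (one row per fragment):
  row 1: b11 a2 b13 b14 b15 a6 b17
  row 2: b21 b22 b23 a4 a5 b26 a7
  row 3: a1 a2 b33 a4 a5 b36 a7
  row 4: a1 a2 a3 b44 b45 b46 a7
Rows 3 and 4 agree on Room, Credits; apply Room, Credits→Bldg, Title and equate their Bldg, Title entries.
Rows 1 and 3 agree on Room; apply Room→Term, Instr and equate their Term, Instr entries.
Rows 1 and 4 agree on Room; apply Room→Term, Instr and equate their Term, Instr entries.
No row becomes fully distinguished — the join is lossy.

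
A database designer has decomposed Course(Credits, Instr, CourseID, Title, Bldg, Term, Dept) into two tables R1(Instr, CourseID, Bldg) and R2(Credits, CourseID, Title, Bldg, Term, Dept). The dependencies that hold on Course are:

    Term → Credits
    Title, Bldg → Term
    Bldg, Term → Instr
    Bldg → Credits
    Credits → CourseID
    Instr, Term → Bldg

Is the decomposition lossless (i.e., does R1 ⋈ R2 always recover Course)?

Common attributes: R1 ∩ R2 = {CourseID, Bldg}.
Closure of {CourseID, Bldg}: Bldg → Credits applies, adding Credits. So (CourseID, Bldg)⁺ = {Credits, CourseID, Bldg}.
The closure contains neither all of R1 = {Instr, CourseID, Bldg} nor all of R2 = {Credits, CourseID, Title, Bldg, Term, Dept}, so the common attributes are not a superkey of either fragment. The join is lossy.

No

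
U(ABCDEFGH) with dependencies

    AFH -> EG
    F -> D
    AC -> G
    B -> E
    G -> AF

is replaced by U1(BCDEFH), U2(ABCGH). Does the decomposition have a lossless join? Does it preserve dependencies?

Lossless test: (BCH)⁺ = {BCEH}, which is a superkey of neither fragment — lossy.
Dependency preservation: the restricted closure of {AFH} across the fragments never reaches {EG}, so AFH → EG cannot be enforced without a join — not preserved.

lossy and not dependency-preserving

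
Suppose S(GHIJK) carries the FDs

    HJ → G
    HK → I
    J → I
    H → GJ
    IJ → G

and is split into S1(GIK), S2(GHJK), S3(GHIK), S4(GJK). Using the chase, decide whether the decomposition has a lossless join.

Chase test. Columns are GHIJK; row i has aⱼ where attribute j ∈ Si, else bᵢⱼ.
Initial tableau (one row per fragment):
  row 1: a1 b12 a3 b14 a5
  row 2: a1 a2 b23 a4 a5
  row 3: a1 a2 a3 b34 a5
  row 4: a1 b42 b43 a4 a5
Rows 2 and 3 agree on HK; apply HK→I and equate their I entries.
Rows 2 and 4 agree on J; apply J→I and equate their I entries.
Rows 2 and 3 agree on H; apply H→GJ and equate their GJ entries.
Row 2 is now all distinguished symbols — the join is lossless.

Yes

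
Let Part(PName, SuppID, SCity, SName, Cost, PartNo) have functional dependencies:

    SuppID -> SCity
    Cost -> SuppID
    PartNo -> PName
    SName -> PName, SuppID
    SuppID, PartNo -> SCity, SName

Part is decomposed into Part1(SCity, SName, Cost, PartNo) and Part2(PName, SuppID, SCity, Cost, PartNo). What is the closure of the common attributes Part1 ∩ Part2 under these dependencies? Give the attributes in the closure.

Part1 ∩ Part2 = {SCity, Cost, PartNo}.
Cost → SuppID applies, adding SuppID
PartNo → PName applies, adding PName
SuppID, PartNo → SCity, SName applies, adding SName
Closure: {PName, SuppID, SCity, SName, Cost, PartNo}.

PName, SuppID, SCity, SName, Cost, PartNo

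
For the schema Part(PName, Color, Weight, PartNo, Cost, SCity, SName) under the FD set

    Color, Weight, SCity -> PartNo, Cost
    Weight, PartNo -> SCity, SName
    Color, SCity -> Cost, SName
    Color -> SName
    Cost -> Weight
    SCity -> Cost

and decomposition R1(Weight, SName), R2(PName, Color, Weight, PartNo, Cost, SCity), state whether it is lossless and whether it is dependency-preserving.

Lossless test: (Weight)⁺ = {Weight}, which is a superkey of neither fragment — lossy.
Dependency preservation: the restricted closure of {Weight, PartNo} across the fragments never reaches {SCity, SName}, so Weight, PartNo → SCity, SName cannot be enforced without a join — not preserved.

lossy and not dependency-preserving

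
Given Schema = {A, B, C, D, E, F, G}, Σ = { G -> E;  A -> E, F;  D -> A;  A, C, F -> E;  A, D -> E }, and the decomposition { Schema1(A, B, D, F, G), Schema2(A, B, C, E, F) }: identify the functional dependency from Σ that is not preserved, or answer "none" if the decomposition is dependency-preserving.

Check G → E: no single fragment contains all of {E, G}, and the restricted closure of {G} across the fragments never reaches {E}.
A → E, F is preserved.
D → A is preserved.
A, C, F → E is preserved.
A, D → E is preserved.

G -> E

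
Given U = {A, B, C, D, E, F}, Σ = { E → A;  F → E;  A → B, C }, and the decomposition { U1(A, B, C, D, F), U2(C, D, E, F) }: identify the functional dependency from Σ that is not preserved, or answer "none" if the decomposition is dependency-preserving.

E → A

Check E → A: no single fragment contains all of {A, E}, and the restricted closure of {E} across the fragments never reaches {A}.
F → E is preserved.
A → B, C is preserved.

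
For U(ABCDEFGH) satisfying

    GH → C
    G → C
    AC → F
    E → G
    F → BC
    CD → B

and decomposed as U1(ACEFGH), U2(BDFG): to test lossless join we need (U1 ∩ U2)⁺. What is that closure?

BCFG

U1 ∩ U2 = {FG}.
G → C applies, adding C
F → BC applies, adding B
Closure: {BCFG}.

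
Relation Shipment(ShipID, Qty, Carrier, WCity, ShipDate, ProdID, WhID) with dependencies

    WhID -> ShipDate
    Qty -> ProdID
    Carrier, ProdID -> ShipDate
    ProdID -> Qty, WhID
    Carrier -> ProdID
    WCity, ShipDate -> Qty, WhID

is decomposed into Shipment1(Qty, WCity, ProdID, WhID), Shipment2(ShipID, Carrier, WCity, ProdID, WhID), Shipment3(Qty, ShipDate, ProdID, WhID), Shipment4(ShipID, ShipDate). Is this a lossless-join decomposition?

Chase test. Columns are ShipID, Qty, Carrier, WCity, ShipDate, ProdID, WhID; row i has aⱼ where attribute j ∈ Shipmenti, else bᵢⱼ.
Initial tableau (one row per fragment):
  row 1: b11 a2 b13 a4 b15 a6 a7
  row 2: a1 b22 a3 a4 b25 a6 a7
  row 3: b31 a2 b33 b34 a5 a6 a7
  row 4: a1 b42 b43 b44 a5 b46 b47
Rows 1 and 2 agree on WhID; apply WhID→ShipDate and equate their ShipDate entries.
Rows 1 and 3 agree on WhID; apply WhID→ShipDate and equate their ShipDate entries.
Rows 1 and 2 agree on ProdID; apply ProdID→Qty, WhID and equate their Qty, WhID entries.
Row 2 is now all distinguished symbols — the join is lossless.

Yes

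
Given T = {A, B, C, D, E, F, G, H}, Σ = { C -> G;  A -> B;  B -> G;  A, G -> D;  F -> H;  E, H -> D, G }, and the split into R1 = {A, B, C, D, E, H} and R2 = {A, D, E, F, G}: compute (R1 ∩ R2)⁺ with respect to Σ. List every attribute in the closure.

R1 ∩ R2 = {A, D, E}.
A → B applies, adding B
B → G applies, adding G
Closure: {A, B, D, E, G}.

A, B, D, E, G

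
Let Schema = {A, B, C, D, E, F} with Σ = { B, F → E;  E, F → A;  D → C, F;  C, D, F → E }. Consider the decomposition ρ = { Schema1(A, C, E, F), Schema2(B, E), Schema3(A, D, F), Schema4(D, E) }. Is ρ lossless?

Chase test. Columns are A, B, C, D, E, F; row i has aⱼ where attribute j ∈ Schemai, else bᵢⱼ.
Initial tableau (one row per fragment):
  row 1: a1 b12 a3 b14 a5 a6
  row 2: b21 a2 b23 b24 a5 b26
  row 3: a1 b32 b33 a4 b35 a6
  row 4: b41 b42 b43 a4 a5 b46
Rows 3 and 4 agree on D; apply D→C, F and equate their C, F entries.
Rows 3 and 4 agree on C, D, F; apply C, D, F→E and equate their E entries.
Rows 1 and 4 agree on E, F; apply E, F→A and equate their A entries.
No row becomes fully distinguished — the join is lossy.

No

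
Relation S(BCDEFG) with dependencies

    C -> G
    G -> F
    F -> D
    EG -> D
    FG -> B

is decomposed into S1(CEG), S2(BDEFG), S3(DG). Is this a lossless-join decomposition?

Yes

Chase test. Columns are BCDEFG; row i has aⱼ where attribute j ∈ Si, else bᵢⱼ.
Initial tableau (one row per fragment):
  row 1: b11 a2 b13 a4 b15 a6
  row 2: a1 b22 a3 a4 a5 a6
  row 3: b31 b32 a3 b34 b35 a6
Rows 1 and 2 agree on G; apply G→F and equate their F entries.
Rows 1 and 3 agree on G; apply G→F and equate their F entries.
Rows 1 and 2 agree on F; apply F→D and equate their D entries.
Rows 1 and 2 agree on FG; apply FG→B and equate their B entries.
Rows 1 and 3 agree on FG; apply FG→B and equate their B entries.
Row 1 is now all distinguished symbols — the join is lossless.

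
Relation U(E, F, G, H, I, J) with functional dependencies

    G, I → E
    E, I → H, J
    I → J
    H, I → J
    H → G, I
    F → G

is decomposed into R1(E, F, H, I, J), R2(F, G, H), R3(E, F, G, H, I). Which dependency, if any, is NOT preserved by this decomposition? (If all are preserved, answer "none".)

none

G, I → E lies within R3.
E, I → H, J lies within R1.
I → J lies within R1.
H, I → J lies within R1.
H → G, I lies within R3.
F → G lies within R2.
Every dependency is enforceable on the fragments, so the decomposition is dependency-preserving.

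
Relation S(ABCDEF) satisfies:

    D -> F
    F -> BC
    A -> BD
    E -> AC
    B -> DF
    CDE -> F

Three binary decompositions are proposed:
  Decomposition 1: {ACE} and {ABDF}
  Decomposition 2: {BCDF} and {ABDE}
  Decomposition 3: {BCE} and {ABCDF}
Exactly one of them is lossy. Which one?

Decomposition 1: common = {A}, closure = {ABCDF} → lossless.
Decomposition 2: common = {BD}, closure = {BCDF} → lossless.
Decomposition 3: common = {BC}, closure = {BCDF} → lossy.

Decomposition 3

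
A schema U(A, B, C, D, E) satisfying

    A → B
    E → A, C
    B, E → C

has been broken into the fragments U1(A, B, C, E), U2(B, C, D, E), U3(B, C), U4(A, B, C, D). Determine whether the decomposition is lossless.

Yes

Chase test. Columns are A, B, C, D, E; row i has aⱼ where attribute j ∈ Ui, else bᵢⱼ.
Initial tableau (one row per fragment):
  row 1: a1 a2 a3 b14 a5
  row 2: b21 a2 a3 a4 a5
  row 3: b31 a2 a3 b34 b35
  row 4: a1 a2 a3 a4 b45
Rows 1 and 2 agree on E; apply E→A, C and equate their A, C entries.
Row 2 is now all distinguished symbols — the join is lossless.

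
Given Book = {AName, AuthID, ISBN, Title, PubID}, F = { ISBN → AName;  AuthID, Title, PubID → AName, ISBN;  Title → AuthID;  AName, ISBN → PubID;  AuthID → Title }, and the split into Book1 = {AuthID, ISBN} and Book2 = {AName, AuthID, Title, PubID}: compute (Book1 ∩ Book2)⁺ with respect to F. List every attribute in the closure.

Book1 ∩ Book2 = {AuthID}.
AuthID → Title applies, adding Title
Closure: {AuthID, Title}.

AuthID, Title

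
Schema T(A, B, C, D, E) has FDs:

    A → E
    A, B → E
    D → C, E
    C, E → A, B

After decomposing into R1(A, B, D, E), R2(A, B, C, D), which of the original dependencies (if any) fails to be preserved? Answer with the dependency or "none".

C, E → A, B

Check C, E → A, B: no single fragment contains all of {A, B, C, E}, and the restricted closure of {C, E} across the fragments never reaches {A, B}.
A → E is preserved.
A, B → E is preserved.
D → C, E is preserved.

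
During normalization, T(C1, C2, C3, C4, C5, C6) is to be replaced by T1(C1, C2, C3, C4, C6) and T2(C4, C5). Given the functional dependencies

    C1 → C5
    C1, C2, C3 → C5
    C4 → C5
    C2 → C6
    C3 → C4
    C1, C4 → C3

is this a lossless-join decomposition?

Yes

Common attributes: T1 ∩ T2 = {C4}.
Closure of {C4}: C4 → C5 applies, adding C5. So (C4)⁺ = {C4, C5}.
This closure contains every attribute of T2, so T1 ∩ T2 → T2. The join is lossless.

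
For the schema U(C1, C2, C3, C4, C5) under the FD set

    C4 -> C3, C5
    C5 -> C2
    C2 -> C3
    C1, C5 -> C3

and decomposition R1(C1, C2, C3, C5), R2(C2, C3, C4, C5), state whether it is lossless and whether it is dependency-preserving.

Lossless test: (C2, C3, C5)⁺ = {C2, C3, C5}, which is a superkey of neither fragment — lossy.
Dependency preservation: every FD's attributes lie within a single fragment, so each can be enforced locally — preserved.

lossy but dependency-preserving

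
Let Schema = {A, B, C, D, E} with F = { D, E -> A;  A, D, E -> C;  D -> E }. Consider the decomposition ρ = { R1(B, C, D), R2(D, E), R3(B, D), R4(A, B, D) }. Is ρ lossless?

Yes

Chase test. Columns are A, B, C, D, E; row i has aⱼ where attribute j ∈ Ri, else bᵢⱼ.
Initial tableau (one row per fragment):
  row 1: b11 a2 a3 a4 b15
  row 2: b21 b22 b23 a4 a5
  row 3: b31 a2 b33 a4 b35
  row 4: a1 a2 b43 a4 b45
Rows 1 and 2 agree on D; apply D→E and equate their E entries.
Rows 1 and 3 agree on D; apply D→E and equate their E entries.
Rows 1 and 4 agree on D; apply D→E and equate their E entries.
Rows 1 and 2 agree on D, E; apply D, E→A and equate their A entries.
Rows 1 and 3 agree on D, E; apply D, E→A and equate their A entries.
Rows 1 and 4 agree on D, E; apply D, E→A and equate their A entries.
Rows 1 and 2 agree on A, D, E; apply A, D, E→C and equate their C entries.
Rows 1 and 3 agree on A, D, E; apply A, D, E→C and equate their C entries.
Rows 1 and 4 agree on A, D, E; apply A, D, E→C and equate their C entries.
Row 1 is now all distinguished symbols — the join is lossless.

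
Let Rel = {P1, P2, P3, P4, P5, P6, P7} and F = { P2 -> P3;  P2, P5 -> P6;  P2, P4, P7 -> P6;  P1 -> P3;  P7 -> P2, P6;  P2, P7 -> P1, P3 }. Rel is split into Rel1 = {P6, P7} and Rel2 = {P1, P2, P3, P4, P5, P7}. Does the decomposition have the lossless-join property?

Yes

Common attributes: Rel1 ∩ Rel2 = {P7}.
Closure of {P7}: P7 → P2, P6 applies, adding P2, P6; P2, P7 → P1, P3 applies, adding P1, P3. So (P7)⁺ = {P1, P2, P3, P6, P7}.
This closure contains every attribute of Rel1, so Rel1 ∩ Rel2 → Rel1. The join is lossless.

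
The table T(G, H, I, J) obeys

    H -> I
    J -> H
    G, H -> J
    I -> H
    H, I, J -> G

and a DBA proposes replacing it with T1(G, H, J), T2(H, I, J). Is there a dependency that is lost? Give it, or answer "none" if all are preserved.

H → I lies within T2.
J → H lies within T1.
G, H → J lies within T1.
I → H lies within T2.
H, I, J → G: restricted closure across fragments reaches G.
Every dependency is enforceable on the fragments, so the decomposition is dependency-preserving.

none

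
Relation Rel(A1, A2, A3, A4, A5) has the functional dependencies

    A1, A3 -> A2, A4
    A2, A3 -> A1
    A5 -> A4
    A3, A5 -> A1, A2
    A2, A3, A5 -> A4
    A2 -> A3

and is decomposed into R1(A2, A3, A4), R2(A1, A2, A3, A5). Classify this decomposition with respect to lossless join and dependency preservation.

Lossless test: (A2, A3)⁺ = {A1, A2, A3, A4}, which contains all of one fragment — lossless.
Dependency preservation: the restricted closure of {A5} across the fragments never reaches {A4}, so A5 → A4 cannot be enforced without a join — not preserved.

lossless but not dependency-preserving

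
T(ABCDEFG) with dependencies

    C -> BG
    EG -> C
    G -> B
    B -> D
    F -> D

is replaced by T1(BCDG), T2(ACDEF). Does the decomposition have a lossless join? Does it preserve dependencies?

lossless but not dependency-preserving

Lossless test: (CD)⁺ = {BCDG}, which contains all of one fragment — lossless.
Dependency preservation: the restricted closure of {EG} across the fragments never reaches {C}, so EG → C cannot be enforced without a join — not preserved.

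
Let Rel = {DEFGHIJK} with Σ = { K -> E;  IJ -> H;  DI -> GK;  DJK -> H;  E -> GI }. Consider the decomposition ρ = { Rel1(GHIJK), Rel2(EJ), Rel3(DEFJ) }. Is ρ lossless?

Chase test. Columns are DEFGHIJK; row i has aⱼ where attribute j ∈ Reli, else bᵢⱼ.
Initial tableau (one row per fragment):
  row 1: b11 b12 b13 a4 a5 a6 a7 a8
  row 2: b21 a2 b23 b24 b25 b26 a7 b28
  row 3: a1 a2 a3 b34 b35 b36 a7 b38
Rows 2 and 3 agree on E; apply E→GI and equate their GI entries.
Rows 2 and 3 agree on IJ; apply IJ→H and equate their H entries.
No row becomes fully distinguished — the join is lossy.

No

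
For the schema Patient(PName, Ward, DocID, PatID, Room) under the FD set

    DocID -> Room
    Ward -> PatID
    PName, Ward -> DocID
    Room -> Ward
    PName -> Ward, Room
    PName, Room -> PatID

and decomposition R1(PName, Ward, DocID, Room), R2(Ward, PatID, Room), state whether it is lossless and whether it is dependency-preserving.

lossless and dependency-preserving

Lossless test: (Ward, Room)⁺ = {Ward, PatID, Room}, which contains all of one fragment — lossless.
Dependency preservation: PName, Room → PatID is not contained in any single fragment, but the restricted closure of its left-hand side across the fragments still reaches the right-hand side; the remaining FDs each lie inside some fragment. All dependencies are preserved.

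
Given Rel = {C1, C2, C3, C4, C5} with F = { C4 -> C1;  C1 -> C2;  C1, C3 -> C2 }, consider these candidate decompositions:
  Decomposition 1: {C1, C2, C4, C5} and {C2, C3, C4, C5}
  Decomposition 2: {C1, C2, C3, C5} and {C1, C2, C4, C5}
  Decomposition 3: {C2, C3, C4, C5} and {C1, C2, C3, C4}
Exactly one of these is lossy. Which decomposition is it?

Decomposition 2

Decomposition 1: common = {C2, C4, C5}, closure = {C1, C2, C4, C5} → lossless.
Decomposition 2: common = {C1, C2, C5}, closure = {C1, C2, C5} → lossy.
Decomposition 3: common = {C2, C3, C4}, closure = {C1, C2, C3, C4} → lossless.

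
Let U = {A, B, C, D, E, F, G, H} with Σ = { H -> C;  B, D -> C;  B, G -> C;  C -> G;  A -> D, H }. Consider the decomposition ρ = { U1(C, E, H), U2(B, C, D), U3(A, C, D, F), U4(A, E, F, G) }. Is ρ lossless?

Chase test. Columns are A, B, C, D, E, F, G, H; row i has aⱼ where attribute j ∈ Ui, else bᵢⱼ.
Initial tableau (one row per fragment):
  row 1: b11 b12 a3 b14 a5 b16 b17 a8
  row 2: b21 a2 a3 a4 b25 b26 b27 b28
  row 3: a1 b32 a3 a4 b35 a6 b37 b38
  row 4: a1 b42 b43 b44 a5 a6 a7 b48
Rows 1 and 2 agree on C; apply C→G and equate their G entries.
Rows 1 and 3 agree on C; apply C→G and equate their G entries.
Rows 3 and 4 agree on A; apply A→D, H and equate their D, H entries.
Rows 3 and 4 agree on H; apply H→C and equate their C entries.
Rows 1 and 4 agree on C; apply C→G and equate their G entries.
No row becomes fully distinguished — the join is lossy.

No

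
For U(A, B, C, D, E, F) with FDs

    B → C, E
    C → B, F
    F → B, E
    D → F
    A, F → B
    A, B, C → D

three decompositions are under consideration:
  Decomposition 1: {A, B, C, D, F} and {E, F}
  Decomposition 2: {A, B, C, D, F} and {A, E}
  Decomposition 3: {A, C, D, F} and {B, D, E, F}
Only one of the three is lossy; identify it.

Decomposition 1: common = {F}, closure = {B, C, E, F} → lossless.
Decomposition 2: common = {A}, closure = {A} → lossy.
Decomposition 3: common = {D, F}, closure = {B, C, D, E, F} → lossless.

Decomposition 2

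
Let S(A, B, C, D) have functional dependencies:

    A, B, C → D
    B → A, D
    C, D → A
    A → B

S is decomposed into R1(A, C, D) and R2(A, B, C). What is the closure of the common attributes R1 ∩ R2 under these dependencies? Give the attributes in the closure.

R1 ∩ R2 = {A, C}.
A → B applies, adding B
A, B, C → D applies, adding D
Closure: {A, B, C, D}.

A, B, C, D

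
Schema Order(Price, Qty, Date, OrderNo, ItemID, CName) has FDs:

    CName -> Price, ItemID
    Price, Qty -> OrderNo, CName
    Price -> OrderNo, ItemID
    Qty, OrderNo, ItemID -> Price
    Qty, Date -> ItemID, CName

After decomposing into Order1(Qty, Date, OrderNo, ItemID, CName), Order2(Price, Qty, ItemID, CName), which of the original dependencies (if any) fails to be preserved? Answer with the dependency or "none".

Price -> OrderNo, ItemID

Check Price → OrderNo, ItemID: no single fragment contains all of {Price, OrderNo, ItemID}, and the restricted closure of {Price} across the fragments never reaches {OrderNo, ItemID}.
CName → Price, ItemID is preserved.
Price, Qty → OrderNo, CName is preserved.
Qty, OrderNo, ItemID → Price is preserved.
Qty, Date → ItemID, CName is preserved.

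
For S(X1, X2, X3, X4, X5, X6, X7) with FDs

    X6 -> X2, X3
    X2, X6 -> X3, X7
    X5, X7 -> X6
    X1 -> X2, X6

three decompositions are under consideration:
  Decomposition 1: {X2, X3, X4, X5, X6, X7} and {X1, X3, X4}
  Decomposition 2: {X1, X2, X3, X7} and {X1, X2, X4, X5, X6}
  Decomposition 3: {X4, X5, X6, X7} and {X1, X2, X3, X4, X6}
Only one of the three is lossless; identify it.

Decomposition 2

Decomposition 1: common = {X3, X4}, closure = {X3, X4} → lossy.
Decomposition 2: common = {X1, X2}, closure = {X1, X2, X3, X6, X7} → lossless.
Decomposition 3: common = {X4, X6}, closure = {X2, X3, X4, X6, X7} → lossy.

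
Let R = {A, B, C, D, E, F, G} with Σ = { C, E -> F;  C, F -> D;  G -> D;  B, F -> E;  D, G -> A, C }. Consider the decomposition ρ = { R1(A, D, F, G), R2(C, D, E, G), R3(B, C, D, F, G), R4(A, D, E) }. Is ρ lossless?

No

Chase test. Columns are A, B, C, D, E, F, G; row i has aⱼ where attribute j ∈ Ri, else bᵢⱼ.
Initial tableau (one row per fragment):
  row 1: a1 b12 b13 a4 b15 a6 a7
  row 2: b21 b22 a3 a4 a5 b26 a7
  row 3: b31 a2 a3 a4 b35 a6 a7
  row 4: a1 b42 b43 a4 a5 b46 b47
Rows 1 and 2 agree on D, G; apply D, G→A, C and equate their A, C entries.
Rows 1 and 3 agree on D, G; apply D, G→A, C and equate their A, C entries.
No row becomes fully distinguished — the join is lossy.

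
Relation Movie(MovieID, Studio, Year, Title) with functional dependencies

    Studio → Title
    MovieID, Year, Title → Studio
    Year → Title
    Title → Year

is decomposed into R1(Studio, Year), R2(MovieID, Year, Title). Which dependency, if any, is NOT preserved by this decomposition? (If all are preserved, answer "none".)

MovieID, Year, Title → Studio

Check MovieID, Year, Title → Studio: no single fragment contains all of {MovieID, Studio, Year, Title}, and the restricted closure of {MovieID, Year, Title} across the fragments never reaches {Studio}.
Studio → Title is preserved.
Year → Title is preserved.
Title → Year is preserved.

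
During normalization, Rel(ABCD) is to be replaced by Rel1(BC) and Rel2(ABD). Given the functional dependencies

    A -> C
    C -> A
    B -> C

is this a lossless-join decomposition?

Common attributes: Rel1 ∩ Rel2 = {B}.
Closure of {B}: B → C applies, adding C; C → A applies, adding A. So (B)⁺ = {ABC}.
This closure contains every attribute of Rel1, so Rel1 ∩ Rel2 → Rel1. The join is lossless.

Yes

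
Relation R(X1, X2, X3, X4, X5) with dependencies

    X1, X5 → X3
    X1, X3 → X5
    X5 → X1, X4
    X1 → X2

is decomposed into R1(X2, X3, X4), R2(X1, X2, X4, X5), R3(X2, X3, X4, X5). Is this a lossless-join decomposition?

Chase test. Columns are X1, X2, X3, X4, X5; row i has aⱼ where attribute j ∈ Ri, else bᵢⱼ.
Initial tableau (one row per fragment):
  row 1: b11 a2 a3 a4 b15
  row 2: a1 a2 b23 a4 a5
  row 3: b31 a2 a3 a4 a5
Rows 2 and 3 agree on X5; apply X5→X1, X4 and equate their X1, X4 entries.
Rows 2 and 3 agree on X1, X5; apply X1, X5→X3 and equate their X3 entries.
Row 2 is now all distinguished symbols — the join is lossless.

Yes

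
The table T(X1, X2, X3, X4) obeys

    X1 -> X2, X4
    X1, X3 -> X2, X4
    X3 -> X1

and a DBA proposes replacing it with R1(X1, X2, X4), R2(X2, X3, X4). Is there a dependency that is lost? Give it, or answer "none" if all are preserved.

X3 -> X1

Check X3 → X1: no single fragment contains all of {X1, X3}, and the restricted closure of {X3} across the fragments never reaches {X1}.
X1 → X2, X4 is preserved.
X1, X3 → X2, X4 is preserved.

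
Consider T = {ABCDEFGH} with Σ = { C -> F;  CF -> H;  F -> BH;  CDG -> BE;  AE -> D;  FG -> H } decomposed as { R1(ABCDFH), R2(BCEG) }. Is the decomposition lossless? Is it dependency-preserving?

lossy and not dependency-preserving

Lossless test: (BC)⁺ = {BCFH}, which is a superkey of neither fragment — lossy.
Dependency preservation: the restricted closure of {CDG} across the fragments never reaches {BE}, so CDG → BE cannot be enforced without a join — not preserved.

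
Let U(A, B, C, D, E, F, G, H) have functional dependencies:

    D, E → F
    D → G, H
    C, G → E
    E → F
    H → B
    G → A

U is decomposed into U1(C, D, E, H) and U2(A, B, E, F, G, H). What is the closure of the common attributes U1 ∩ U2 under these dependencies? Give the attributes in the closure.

U1 ∩ U2 = {E, H}.
E → F applies, adding F
H → B applies, adding B
Closure: {B, E, F, H}.

B, E, F, H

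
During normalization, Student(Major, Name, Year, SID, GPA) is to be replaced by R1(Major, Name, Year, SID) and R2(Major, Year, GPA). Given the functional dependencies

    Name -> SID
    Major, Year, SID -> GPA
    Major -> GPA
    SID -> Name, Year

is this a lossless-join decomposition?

Common attributes: R1 ∩ R2 = {Major, Year}.
Closure of {Major, Year}: Major → GPA applies, adding GPA. So (Major, Year)⁺ = {Major, Year, GPA}.
This closure contains every attribute of R2, so R1 ∩ R2 → R2. The join is lossless.

Yes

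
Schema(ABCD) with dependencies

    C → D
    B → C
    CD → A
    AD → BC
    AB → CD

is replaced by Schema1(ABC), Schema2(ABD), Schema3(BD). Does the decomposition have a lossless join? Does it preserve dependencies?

lossless and dependency-preserving

Lossless test (chase): Rows 1 and 2 agree on B; apply B→C and equate their C entries. Rows 1 and 3 agree on B; apply B→C and equate their C entries. Rows 2 and 3 agree on CD; apply CD→A and equate their A entries. Rows 1 and 2 agree on AB; apply AB→CD and equate their CD entries. Row 1 is now all distinguished symbols — the join is lossless.
Dependency preservation: C → D; CD → A; AD → BC; AB → CD are not contained in any single fragment, but the restricted closure of each left-hand side across the fragments still reaches the right-hand side; the remaining FDs each lie inside some fragment. All dependencies are preserved.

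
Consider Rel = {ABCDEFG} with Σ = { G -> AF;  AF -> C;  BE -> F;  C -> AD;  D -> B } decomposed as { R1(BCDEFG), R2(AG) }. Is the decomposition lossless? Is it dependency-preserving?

lossless but not dependency-preserving

Lossless test: (G)⁺ = {ABCDFG}, which contains all of one fragment — lossless.
Dependency preservation: the restricted closure of {AF} across the fragments never reaches {C}, so AF → C cannot be enforced without a join — not preserved.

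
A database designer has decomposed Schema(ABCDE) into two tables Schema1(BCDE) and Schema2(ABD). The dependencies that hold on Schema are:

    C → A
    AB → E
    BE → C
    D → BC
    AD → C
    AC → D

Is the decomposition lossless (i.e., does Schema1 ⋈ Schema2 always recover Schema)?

Yes

Common attributes: Schema1 ∩ Schema2 = {BD}.
Closure of {BD}: D → BC applies, adding C; C → A applies, adding A; AB → E applies, adding E. So (BD)⁺ = {ABCDE}.
This closure contains every attribute of Schema1, so Schema1 ∩ Schema2 → Schema1. The join is lossless.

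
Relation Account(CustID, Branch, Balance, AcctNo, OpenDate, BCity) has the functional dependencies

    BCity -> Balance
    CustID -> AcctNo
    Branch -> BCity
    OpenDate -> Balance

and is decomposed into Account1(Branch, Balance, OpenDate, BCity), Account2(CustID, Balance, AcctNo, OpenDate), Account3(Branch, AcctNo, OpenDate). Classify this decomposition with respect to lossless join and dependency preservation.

Lossless test (chase): Rows 1 and 3 agree on Branch; apply Branch→BCity and equate their BCity entries. Rows 1 and 3 agree on OpenDate; apply OpenDate→Balance and equate their Balance entries. No row becomes fully distinguished — the join is lossy.
Dependency preservation: every FD's attributes lie within a single fragment, so each can be enforced locally — preserved.

lossy but dependency-preserving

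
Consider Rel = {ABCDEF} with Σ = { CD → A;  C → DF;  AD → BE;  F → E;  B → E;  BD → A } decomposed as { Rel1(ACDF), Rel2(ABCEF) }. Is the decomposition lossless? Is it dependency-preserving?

lossless but not dependency-preserving

Lossless test: (ACF)⁺ = {ABCDEF}, which contains all of one fragment — lossless.
Dependency preservation: the restricted closure of {AD} across the fragments never reaches {BE}, so AD → BE cannot be enforced without a join — not preserved.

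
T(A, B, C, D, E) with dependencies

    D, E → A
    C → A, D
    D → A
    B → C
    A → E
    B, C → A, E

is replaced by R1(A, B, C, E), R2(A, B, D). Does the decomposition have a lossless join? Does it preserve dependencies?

Lossless test: (A, B)⁺ = {A, B, C, D, E}, which contains all of one fragment — lossless.
Dependency preservation: the restricted closure of {C} across the fragments never reaches {A, D}, so C → A, D cannot be enforced without a join — not preserved.

lossless but not dependency-preserving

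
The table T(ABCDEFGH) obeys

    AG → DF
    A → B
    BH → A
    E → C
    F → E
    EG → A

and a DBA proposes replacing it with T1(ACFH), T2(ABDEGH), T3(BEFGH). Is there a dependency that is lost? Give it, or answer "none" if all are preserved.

Check E → C: no single fragment contains all of {CE}, and the restricted closure of {E} across the fragments never reaches {C}.
AG → DF is preserved.
A → B is preserved.
BH → A is preserved.
F → E is preserved.
EG → A is preserved.

E → C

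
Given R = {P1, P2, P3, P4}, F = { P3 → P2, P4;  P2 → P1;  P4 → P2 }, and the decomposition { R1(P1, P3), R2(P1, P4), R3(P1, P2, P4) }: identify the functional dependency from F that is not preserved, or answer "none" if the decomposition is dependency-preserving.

Check P3 → P2, P4: no single fragment contains all of {P2, P3, P4}, and the restricted closure of {P3} across the fragments never reaches {P2, P4}.
P2 → P1 is preserved.
P4 → P2 is preserved.

P3 → P2, P4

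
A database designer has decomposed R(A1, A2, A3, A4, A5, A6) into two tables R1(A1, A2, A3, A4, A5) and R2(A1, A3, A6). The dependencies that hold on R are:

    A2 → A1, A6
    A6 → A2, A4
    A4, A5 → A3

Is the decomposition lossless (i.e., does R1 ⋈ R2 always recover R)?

No

Common attributes: R1 ∩ R2 = {A1, A3}.
No dependency enlarges {A1, A3}, so (A1, A3)⁺ = {A1, A3}.
The closure contains neither all of R1 = {A1, A2, A3, A4, A5} nor all of R2 = {A1, A3, A6}, so the common attributes are not a superkey of either fragment. The join is lossy.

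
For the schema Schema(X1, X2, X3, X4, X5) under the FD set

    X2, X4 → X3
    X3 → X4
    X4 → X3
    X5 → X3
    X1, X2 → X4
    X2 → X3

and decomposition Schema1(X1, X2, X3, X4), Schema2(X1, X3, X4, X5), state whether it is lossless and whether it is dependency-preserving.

lossy but dependency-preserving

Lossless test: (X1, X3, X4)⁺ = {X1, X3, X4}, which is a superkey of neither fragment — lossy.
Dependency preservation: every FD's attributes lie within a single fragment, so each can be enforced locally — preserved.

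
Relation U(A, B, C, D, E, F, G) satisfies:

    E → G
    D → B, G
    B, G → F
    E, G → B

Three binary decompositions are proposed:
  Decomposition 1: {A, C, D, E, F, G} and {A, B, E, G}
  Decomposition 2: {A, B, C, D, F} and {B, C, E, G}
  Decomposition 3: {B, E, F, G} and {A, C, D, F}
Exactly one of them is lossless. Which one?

Decomposition 1

Decomposition 1: common = {A, E, G}, closure = {A, B, E, F, G} → lossless.
Decomposition 2: common = {B, C}, closure = {B, C} → lossy.
Decomposition 3: common = {F}, closure = {F} → lossy.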